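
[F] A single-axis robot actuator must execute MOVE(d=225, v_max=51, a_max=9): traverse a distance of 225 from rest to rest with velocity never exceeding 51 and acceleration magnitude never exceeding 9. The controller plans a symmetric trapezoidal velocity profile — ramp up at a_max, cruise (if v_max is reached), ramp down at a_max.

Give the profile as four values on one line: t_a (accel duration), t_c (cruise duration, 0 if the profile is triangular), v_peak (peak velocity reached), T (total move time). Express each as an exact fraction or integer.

t_a=5 t_c=0 v_peak=45 T=10

vₘ²/aₘ = 51²/9 = 289
225 < 289 ⇒ no cruise
v_peak = √(225·9) = √2025 = 45
t_a = 45/9 = 5; t_c = 0
T = 2·5 = 10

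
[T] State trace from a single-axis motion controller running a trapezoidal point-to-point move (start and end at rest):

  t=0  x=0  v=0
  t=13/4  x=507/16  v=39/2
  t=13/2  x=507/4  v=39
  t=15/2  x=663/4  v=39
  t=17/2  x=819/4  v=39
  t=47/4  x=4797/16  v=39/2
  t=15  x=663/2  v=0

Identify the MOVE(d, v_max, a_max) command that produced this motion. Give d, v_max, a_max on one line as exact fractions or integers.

d=663/2 v_max=39 a_max=6

final state: t=15, x=663/2, v=0 → d = 663/2
a_max = (39/2−0)/(13/4−0) = 6
max v = 39 over t∈[13/2,17/2] → v_max = 39
check: 39·(13/2+2) = 663/2 ✓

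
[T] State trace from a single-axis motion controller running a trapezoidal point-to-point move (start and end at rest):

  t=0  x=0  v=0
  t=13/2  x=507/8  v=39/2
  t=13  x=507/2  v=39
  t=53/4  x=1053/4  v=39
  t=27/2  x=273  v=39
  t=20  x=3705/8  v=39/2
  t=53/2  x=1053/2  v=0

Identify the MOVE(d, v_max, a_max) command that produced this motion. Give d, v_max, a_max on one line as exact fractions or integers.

d=1053/2 v_max=39 a_max=3

final state: t=53/2, x=1053/2, v=0 → d = 1053/2
a_max = (39/2−0)/(13/2−0) = 3
max v = 39 over t∈[13,27/2] → v_max = 39
check: 39·(13+1/2) = 1053/2 ✓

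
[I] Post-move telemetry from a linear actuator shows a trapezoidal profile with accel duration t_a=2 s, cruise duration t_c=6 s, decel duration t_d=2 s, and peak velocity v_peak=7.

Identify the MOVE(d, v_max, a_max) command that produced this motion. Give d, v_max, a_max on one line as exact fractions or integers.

d=56 v_max=7 a_max=7/2

a_max = 7/2
d_a = ½·7·2 = 7; d_c = 7·6 = 42
d = 2·7 + 42 = 56
t_c = 6 > 0 so v_max = 7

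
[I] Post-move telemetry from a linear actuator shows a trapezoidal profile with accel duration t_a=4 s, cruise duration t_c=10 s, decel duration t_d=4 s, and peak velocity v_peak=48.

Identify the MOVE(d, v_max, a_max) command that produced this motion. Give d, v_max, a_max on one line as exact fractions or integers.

d=672 v_max=48 a_max=12

a_max = 48/4 = 12
d_a = ½·48·4 = 96; d_c = 48·10 = 480
d = 2·96 + 480 = 672
t_c = 10 > 0 so v_max = 48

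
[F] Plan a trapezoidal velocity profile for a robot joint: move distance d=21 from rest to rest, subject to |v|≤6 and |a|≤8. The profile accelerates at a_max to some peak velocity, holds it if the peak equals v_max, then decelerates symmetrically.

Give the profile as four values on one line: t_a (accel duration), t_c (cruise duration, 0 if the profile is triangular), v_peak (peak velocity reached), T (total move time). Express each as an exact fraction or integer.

t_a=3/4 t_c=11/4 v_peak=6 T=17/4

v_max²/a_max = 6²/8 = 9/2
21 ≥ 9/2 → trapezoidal
t_a = 6/8 = 3/4; v_peak = 6
d_cruise = 21 − 9/2 = 33/2; t_c = (33/2)/6 = 11/4
T = 2·3/4 + 11/4 = 17/4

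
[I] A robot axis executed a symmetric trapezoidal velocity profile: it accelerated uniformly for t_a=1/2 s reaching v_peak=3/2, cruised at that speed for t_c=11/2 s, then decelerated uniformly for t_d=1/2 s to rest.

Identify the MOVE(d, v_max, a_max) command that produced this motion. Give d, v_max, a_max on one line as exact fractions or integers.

d=9 v_max=3/2 a_max=3

a_max = (3/2)/(1/2) = 3
d_a = ½·3/2·1/2 = 3/8; d_c = 3/2·11/2 = 33/4
d = 2·3/8 + 33/4 = 9
t_c = 11/2 > 0 ⇒ limit active, v_max = 3/2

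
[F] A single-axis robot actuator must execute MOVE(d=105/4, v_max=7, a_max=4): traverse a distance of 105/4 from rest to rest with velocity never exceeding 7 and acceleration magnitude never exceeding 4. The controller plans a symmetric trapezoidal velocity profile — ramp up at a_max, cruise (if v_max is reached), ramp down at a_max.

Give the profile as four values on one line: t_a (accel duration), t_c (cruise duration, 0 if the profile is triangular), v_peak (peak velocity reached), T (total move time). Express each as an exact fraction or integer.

(v_max)²/a_max = 7²/4 = 49/4
105/4 ≥ 49/4 → trapezoidal
t_a = 7/4; v_peak = 7
d_cruise = 105/4 − 49/4 = 14; t_c = 14/7 = 2
T = 2·7/4 + 2 = 11/2

t_a=7/4 t_c=2 v_peak=7 T=11/2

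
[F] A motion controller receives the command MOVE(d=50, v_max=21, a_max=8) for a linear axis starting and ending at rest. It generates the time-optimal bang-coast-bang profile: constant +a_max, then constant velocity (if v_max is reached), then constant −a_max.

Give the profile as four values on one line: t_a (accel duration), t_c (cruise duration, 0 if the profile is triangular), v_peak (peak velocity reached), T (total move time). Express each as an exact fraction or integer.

t_a=5/2 t_c=0 v_peak=20 T=5

(v_max)²/a_max = 21²/8 = 441/8
50 < 441/8 → triangular
v_peak = √(50·8) = √400 = 20
t_a = 20/8 = 5/2; t_c = 0
T = 2·5/2 = 5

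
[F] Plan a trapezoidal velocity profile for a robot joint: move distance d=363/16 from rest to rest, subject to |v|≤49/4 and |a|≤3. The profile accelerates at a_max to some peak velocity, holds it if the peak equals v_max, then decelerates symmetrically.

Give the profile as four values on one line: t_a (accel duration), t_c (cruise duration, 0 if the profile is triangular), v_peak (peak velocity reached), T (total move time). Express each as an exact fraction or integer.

vₘ²/aₘ = (49/4)²/3 = 2401/48
363/16 < 2401/48 ⇒ no cruise
v_peak = √(363/16·3) = √(1089/16) = 33/4
t_a = (33/4)/3 = 11/4; t_c = 0
T = 2·11/4 = 11/2

t_a=11/4 t_c=0 v_peak=33/4 T=11/2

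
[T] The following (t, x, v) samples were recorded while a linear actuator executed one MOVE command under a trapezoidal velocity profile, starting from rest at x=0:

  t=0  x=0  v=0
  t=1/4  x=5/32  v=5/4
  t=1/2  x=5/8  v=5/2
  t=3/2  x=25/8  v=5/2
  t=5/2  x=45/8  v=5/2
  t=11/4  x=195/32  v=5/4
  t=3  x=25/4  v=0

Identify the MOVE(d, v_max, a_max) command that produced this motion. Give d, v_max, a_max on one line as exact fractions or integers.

final state: t=3, x=25/4, v=0 → d = 25/4
a_max = (5/4−0)/(1/4−0) = 5
max v = 5/2 over t∈[1/2,5/2] → v_max = 5/2
check: 5/2·(1/2+2) = 25/4 ✓

d=25/4 v_max=5/2 a_max=5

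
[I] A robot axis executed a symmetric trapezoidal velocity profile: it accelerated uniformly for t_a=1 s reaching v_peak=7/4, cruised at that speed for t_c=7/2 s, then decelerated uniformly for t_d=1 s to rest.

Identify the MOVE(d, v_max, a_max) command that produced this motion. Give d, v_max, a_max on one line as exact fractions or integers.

a_max = (7/4)/1 = 7/4
d_a = ½·7/4·1 = 7/8; d_c = 7/4·7/2 = 49/8
d = 2·7/8 + 49/8 = 63/8
t_c = 7/2 > 0 ⇒ limit active, v_max = 7/4

d=63/8 v_max=7/4 a_max=7/4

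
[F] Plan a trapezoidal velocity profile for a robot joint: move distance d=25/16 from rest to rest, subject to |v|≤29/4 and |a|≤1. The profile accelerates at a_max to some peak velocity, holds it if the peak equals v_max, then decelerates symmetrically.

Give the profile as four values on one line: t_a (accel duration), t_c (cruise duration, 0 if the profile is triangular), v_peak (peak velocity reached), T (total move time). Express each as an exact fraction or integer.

t_a=5/4 t_c=0 v_peak=5/4 T=5/2

v_max²/a_max = (29/4)²/1 = 841/16
25/16 < 841/16 so t_c = 0
v_peak = √(25/16·1) = √(25/16) = 5/4
t_a = (5/4)/1 = 5/4; t_c = 0
T = 2·5/4 = 5/2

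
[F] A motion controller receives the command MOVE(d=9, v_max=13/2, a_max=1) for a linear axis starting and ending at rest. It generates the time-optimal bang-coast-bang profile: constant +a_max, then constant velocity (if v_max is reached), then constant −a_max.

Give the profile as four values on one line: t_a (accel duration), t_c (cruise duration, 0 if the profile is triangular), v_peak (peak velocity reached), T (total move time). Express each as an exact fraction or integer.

t_a=3 t_c=0 v_peak=3 T=6

v_max²/a_max = (13/2)²/1 = 169/4
9 < 169/4 ⇒ no cruise
v_peak = √(9·1) = √9 = 3
t_a = 3/1 = 3; t_c = 0
T = 2·3 = 6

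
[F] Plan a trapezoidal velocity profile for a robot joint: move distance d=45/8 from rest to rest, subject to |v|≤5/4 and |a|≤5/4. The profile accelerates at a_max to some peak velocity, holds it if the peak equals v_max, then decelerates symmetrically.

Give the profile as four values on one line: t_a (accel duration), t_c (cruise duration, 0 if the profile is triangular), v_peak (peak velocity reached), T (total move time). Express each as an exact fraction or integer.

t_a=1 t_c=7/2 v_peak=5/4 T=11/2

vₘ²/aₘ = (5/4)²/(5/4) = 5/4
45/8 ≥ 5/4 ⇒ cruise phase
t_a = (5/4)/(5/4) = 1; v_peak = 5/4
d_cruise = 45/8 − 5/4 = 35/8; t_c = (35/8)/(5/4) = 7/2
T = 2·1 + 7/2 = 11/2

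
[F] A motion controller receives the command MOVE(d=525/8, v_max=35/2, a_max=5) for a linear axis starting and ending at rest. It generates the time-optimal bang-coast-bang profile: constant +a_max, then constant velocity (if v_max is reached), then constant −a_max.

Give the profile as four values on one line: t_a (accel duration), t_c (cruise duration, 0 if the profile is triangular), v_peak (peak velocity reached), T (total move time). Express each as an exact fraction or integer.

t_a=7/2 t_c=1/4 v_peak=35/2 T=29/4

v_max²/a_max = (35/2)²/5 = 245/4
525/8 ≥ 245/4 ⇒ cruise phase
t_a = (35/2)/5 = 7/2; v_peak = 35/2
d_cruise = 525/8 − 245/4 = 35/8; t_c = (35/8)/(35/2) = 1/4
T = 2·7/2 + 1/4 = 29/4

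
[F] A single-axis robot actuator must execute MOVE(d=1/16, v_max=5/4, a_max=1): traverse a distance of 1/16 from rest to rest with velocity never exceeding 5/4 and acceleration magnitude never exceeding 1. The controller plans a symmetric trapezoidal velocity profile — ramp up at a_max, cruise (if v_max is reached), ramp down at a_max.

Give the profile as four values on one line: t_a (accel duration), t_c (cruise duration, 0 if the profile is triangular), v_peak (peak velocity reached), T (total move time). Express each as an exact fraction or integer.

t_a=1/4 t_c=0 v_peak=1/4 T=1/2

v_max²/a_max = (5/4)²/1 = 25/16
1/16 < 25/16 ⇒ no cruise
v_peak = √(1/16·1) = √(1/16) = 1/4
t_a = (1/4)/1 = 1/4; t_c = 0
T = 2·1/4 = 1/2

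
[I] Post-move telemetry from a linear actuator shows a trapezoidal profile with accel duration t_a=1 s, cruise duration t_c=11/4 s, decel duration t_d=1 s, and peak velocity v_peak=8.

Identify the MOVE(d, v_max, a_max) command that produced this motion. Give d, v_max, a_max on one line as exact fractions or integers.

d=30 v_max=8 a_max=8

a_max = 8/1 = 8
d_a = ½·8·1 = 4; d_c = 8·11/4 = 22
d = 2·4 + 22 = 30
t_c = 11/4 > 0 → v_max = v_peak = 8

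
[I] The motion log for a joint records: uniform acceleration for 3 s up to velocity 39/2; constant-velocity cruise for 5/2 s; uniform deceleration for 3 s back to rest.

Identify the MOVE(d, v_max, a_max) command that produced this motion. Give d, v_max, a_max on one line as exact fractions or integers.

a_max = (39/2)/3 = 13/2
d_a = ½·39/2·3 = 117/4; d_c = 39/2·5/2 = 195/4
d = 2·117/4 + 195/4 = 429/4
t_c = 5/2 > 0 → v_max = v_peak = 39/2

d=429/4 v_max=39/2 a_max=13/2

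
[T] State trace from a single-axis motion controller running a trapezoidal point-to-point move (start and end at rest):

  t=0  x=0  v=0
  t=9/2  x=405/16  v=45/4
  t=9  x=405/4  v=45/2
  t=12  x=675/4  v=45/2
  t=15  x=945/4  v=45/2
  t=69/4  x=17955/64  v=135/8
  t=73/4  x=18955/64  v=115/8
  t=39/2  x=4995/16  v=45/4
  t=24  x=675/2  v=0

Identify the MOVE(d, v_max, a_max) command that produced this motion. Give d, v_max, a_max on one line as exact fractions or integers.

final state: t=24, x=675/2, v=0 → d = 675/2
a_max = (45/4−0)/(9/2−0) = 5/2
max v = 45/2 over t∈[9,15] → v_max = 45/2
check: 45/2·(9+6) = 675/2 ✓

d=675/2 v_max=45/2 a_max=5/2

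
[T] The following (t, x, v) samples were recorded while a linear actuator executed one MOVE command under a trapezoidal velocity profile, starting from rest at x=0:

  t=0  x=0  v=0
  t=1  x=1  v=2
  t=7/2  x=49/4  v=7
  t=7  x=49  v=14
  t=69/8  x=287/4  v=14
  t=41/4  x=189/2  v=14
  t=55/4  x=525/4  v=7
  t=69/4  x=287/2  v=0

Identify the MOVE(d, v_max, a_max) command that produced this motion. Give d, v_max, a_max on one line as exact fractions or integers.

d=287/2 v_max=14 a_max=2

final state: t=69/4, x=287/2, v=0 → d = 287/2
a_max = (2−0)/(1−0) = 2
max v = 14 over t∈[7,41/4] → v_max = 14
check: 14·(7+13/4) = 287/2 ✓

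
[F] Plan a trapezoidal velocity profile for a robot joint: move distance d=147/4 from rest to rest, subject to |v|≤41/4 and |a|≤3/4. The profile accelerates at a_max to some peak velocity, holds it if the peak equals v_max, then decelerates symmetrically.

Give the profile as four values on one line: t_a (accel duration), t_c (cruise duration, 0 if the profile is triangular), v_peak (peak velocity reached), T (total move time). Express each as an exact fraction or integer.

vₘ²/aₘ = (41/4)²/(3/4) = 1681/12
147/4 < 1681/12 → triangular
v_peak = √(147/4·3/4) = √(441/16) = 21/4
t_a = (21/4)/(3/4) = 7; t_c = 0
T = 2·7 = 14

t_a=7 t_c=0 v_peak=21/4 T=14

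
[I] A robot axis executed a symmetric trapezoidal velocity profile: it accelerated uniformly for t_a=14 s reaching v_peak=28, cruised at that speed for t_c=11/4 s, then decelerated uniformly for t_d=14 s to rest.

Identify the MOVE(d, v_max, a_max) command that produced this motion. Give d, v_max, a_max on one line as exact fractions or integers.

d=469 v_max=28 a_max=2

a_max = 28/14 = 2
d_a = ½·28·14 = 196; d_c = 28·11/4 = 77
d = 2·196 + 77 = 469
t_c = 11/4 > 0 ⇒ limit active, v_max = 28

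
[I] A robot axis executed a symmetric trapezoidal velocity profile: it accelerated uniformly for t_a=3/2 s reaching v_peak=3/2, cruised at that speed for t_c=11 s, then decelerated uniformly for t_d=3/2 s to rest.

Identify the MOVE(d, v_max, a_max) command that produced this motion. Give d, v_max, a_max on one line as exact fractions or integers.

d=75/4 v_max=3/2 a_max=1

a_max = (3/2)/(3/2) = 1
d_a = ½·3/2·3/2 = 9/8; d_c = 3/2·11 = 33/2
d = 2·9/8 + 33/2 = 75/4
t_c = 11 > 0 so v_max = 3/2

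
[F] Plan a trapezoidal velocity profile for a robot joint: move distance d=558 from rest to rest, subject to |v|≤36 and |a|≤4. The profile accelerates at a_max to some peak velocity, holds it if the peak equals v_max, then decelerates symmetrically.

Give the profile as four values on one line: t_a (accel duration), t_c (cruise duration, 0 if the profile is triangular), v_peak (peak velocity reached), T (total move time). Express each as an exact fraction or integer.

t_a=9 t_c=13/2 v_peak=36 T=49/2

(v_max)²/a_max = 36²/4 = 324
558 ≥ 324 ⇒ cruise phase
t_a = 36/4 = 9; v_peak = 36
d_cruise = 558 − 324 = 234; t_c = 234/36 = 13/2
T = 2·9 + 13/2 = 49/2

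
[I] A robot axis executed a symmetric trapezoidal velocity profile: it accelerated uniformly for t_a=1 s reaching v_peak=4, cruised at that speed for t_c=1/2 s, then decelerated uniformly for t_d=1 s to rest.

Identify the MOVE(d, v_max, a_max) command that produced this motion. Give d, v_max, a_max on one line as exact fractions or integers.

a_max = 4/1 = 4
d_a = ½·4·1 = 2; d_c = 4·1/2 = 2
d = 2·2 + 2 = 6
t_c = 1/2 > 0 so v_max = 4

d=6 v_max=4 a_max=4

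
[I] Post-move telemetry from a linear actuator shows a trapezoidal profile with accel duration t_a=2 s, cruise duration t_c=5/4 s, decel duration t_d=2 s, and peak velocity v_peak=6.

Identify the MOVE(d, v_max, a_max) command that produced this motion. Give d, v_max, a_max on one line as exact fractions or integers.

a_max = 6/2 = 3
d_a = ½·6·2 = 6; d_c = 6·5/4 = 15/2
d = 2·6 + 15/2 = 39/2
t_c = 5/4 > 0 so v_max = 6

d=39/2 v_max=6 a_max=3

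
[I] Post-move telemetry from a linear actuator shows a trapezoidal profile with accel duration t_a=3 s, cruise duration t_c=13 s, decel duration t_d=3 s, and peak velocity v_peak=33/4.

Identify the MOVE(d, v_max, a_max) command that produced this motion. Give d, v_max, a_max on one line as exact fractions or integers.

a_max = (33/4)/3 = 11/4
d_a = ½·33/4·3 = 99/8; d_c = 33/4·13 = 429/4
d = 2·99/8 + 429/4 = 132
t_c = 13 > 0 so v_max = 33/4

d=132 v_max=33/4 a_max=11/4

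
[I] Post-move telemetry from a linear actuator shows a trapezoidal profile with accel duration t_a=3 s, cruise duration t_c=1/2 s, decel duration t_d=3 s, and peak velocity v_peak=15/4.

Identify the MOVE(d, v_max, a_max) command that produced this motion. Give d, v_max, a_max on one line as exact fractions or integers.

d=105/8 v_max=15/4 a_max=5/4

a_max = (15/4)/3 = 5/4
d_a = ½·15/4·3 = 45/8; d_c = 15/4·1/2 = 15/8
d = 2·45/8 + 15/8 = 105/8
t_c = 1/2 > 0 so v_max = 15/4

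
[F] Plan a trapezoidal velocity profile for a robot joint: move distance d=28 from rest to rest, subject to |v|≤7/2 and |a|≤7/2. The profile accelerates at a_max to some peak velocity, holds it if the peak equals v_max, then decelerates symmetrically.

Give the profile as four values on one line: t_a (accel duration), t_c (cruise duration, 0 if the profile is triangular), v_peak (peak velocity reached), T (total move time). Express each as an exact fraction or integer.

t_a=1 t_c=7 v_peak=7/2 T=9

vₘ²/aₘ = (7/2)²/(7/2) = 7/2
28 ≥ 7/2 so v_max reached
t_a = (7/2)/(7/2) = 1; v_peak = 7/2
d_cruise = 28 − 7/2 = 49/2; t_c = (49/2)/(7/2) = 7
T = 2·1 + 7 = 9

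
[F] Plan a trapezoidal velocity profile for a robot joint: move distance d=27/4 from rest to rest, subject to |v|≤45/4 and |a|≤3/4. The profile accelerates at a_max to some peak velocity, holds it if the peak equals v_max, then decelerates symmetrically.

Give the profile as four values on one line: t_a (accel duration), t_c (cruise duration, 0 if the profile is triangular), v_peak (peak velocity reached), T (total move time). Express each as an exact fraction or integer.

(v_max)²/a_max = (45/4)²/(3/4) = 675/4
27/4 < 675/4 so t_c = 0
v_peak = √(27/4·3/4) = √(81/16) = 9/4
t_a = (9/4)/(3/4) = 3; t_c = 0
T = 2·3 = 6

t_a=3 t_c=0 v_peak=9/4 T=6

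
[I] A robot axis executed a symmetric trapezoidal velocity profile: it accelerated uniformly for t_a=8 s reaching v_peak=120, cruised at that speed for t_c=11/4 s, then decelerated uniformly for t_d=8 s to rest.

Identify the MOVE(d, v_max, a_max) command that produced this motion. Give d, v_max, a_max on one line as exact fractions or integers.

d=1290 v_max=120 a_max=15

a_max = 120/8 = 15
d_a = ½·120·8 = 480; d_c = 120·11/4 = 330
d = 2·480 + 330 = 1290
t_c = 11/4 > 0 so v_max = 120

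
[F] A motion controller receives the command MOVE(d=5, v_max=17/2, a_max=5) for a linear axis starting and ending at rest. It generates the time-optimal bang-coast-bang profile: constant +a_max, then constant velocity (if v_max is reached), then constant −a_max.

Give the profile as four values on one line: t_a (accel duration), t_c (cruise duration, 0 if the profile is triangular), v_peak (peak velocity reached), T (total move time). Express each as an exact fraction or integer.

t_a=1 t_c=0 v_peak=5 T=2

vₘ²/aₘ = (17/2)²/5 = 289/20
5 < 289/20 so t_c = 0
v_peak = √(5·5) = √25 = 5
t_a = 5/5 = 1; t_c = 0
T = 2·1 = 2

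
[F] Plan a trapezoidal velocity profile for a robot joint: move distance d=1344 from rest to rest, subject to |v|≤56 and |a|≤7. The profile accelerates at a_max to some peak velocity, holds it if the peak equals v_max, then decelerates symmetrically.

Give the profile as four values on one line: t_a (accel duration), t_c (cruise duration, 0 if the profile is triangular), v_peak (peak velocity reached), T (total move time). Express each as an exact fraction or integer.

t_a=8 t_c=16 v_peak=56 T=32

v_max²/a_max = 56²/7 = 448
1344 ≥ 448 ⇒ cruise phase
t_a = 56/7 = 8; v_peak = 56
d_cruise = 1344 − 448 = 896; t_c = 896/56 = 16
T = 2·8 + 16 = 32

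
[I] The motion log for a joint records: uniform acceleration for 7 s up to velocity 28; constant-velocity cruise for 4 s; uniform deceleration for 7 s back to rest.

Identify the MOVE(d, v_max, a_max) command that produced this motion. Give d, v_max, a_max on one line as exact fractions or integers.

d=308 v_max=28 a_max=4

a_max = 28/7 = 4
d_a = ½·28·7 = 98; d_c = 28·4 = 112
d = 2·98 + 112 = 308
t_c = 4 > 0 so v_max = 28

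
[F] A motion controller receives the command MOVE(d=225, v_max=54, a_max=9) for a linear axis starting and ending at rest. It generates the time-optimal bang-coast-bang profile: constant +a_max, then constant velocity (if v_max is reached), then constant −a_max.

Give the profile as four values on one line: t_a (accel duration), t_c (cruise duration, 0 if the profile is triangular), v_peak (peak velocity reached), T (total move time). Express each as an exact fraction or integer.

t_a=5 t_c=0 v_peak=45 T=10

(v_max)²/a_max = 54²/9 = 324
225 < 324 → triangular
v_peak = √(225·9) = √2025 = 45
t_a = 45/9 = 5; t_c = 0
T = 2·5 = 10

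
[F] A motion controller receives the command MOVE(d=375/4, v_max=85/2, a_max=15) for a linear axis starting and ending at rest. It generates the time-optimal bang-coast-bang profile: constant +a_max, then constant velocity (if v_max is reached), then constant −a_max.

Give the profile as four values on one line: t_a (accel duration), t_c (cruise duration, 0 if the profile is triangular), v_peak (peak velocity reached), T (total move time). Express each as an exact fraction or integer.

t_a=5/2 t_c=0 v_peak=75/2 T=5

v_max²/a_max = (85/2)²/15 = 1445/12
375/4 < 1445/12 so t_c = 0
v_peak = √(375/4·15) = √(5625/4) = 75/2
t_a = (75/2)/15 = 5/2; t_c = 0
T = 2·5/2 = 5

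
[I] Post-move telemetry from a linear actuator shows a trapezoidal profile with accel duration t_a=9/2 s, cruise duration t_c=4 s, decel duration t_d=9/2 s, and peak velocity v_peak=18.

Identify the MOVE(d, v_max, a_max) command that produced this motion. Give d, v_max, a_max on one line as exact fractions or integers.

a_max = 18/(9/2) = 4
d_a = ½·18·9/2 = 81/2; d_c = 18·4 = 72
d = 2·81/2 + 72 = 153
t_c = 4 > 0 so v_max = 18

d=153 v_max=18 a_max=4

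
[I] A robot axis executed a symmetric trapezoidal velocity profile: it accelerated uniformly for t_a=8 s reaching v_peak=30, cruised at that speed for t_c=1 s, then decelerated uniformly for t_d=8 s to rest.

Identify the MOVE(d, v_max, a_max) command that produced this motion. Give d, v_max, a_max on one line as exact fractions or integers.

d=270 v_max=30 a_max=15/4

a_max = 30/8 = 15/4
d_a = ½·30·8 = 120; d_c = 30·1 = 30
d = 2·120 + 30 = 270
t_c = 1 > 0 ⇒ limit active, v_max = 30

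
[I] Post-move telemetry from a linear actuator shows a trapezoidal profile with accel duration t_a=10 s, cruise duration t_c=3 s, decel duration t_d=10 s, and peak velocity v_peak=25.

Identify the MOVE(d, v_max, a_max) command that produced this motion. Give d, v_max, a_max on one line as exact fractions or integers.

a_max = 25/10 = 5/2
d_a = ½·25·10 = 125; d_c = 25·3 = 75
d = 2·125 + 75 = 325
t_c = 3 > 0 ⇒ limit active, v_max = 25

d=325 v_max=25 a_max=5/2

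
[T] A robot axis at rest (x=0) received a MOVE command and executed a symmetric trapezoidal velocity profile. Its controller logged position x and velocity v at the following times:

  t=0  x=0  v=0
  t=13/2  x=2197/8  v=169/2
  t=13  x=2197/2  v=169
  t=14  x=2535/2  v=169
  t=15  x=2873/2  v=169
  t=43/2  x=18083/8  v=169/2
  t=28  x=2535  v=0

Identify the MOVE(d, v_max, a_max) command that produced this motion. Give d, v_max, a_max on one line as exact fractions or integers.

d=2535 v_max=169 a_max=13

final state: t=28, x=2535, v=0 → d = 2535
a_max = (169/2−0)/(13/2−0) = 13
max v = 169 over t∈[13,15] → v_max = 169
check: 169·(13+2) = 2535 ✓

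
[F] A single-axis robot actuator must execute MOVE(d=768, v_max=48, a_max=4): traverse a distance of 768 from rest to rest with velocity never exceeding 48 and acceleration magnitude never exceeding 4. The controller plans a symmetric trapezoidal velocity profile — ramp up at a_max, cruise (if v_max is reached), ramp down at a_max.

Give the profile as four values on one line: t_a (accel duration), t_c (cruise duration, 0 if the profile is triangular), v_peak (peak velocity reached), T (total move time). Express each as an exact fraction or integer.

t_a=12 t_c=4 v_peak=48 T=28

(v_max)²/a_max = 48²/4 = 576
768 ≥ 576 → trapezoidal
t_a = 48/4 = 12; v_peak = 48
d_cruise = 768 − 576 = 192; t_c = 192/48 = 4
T = 2·12 + 4 = 28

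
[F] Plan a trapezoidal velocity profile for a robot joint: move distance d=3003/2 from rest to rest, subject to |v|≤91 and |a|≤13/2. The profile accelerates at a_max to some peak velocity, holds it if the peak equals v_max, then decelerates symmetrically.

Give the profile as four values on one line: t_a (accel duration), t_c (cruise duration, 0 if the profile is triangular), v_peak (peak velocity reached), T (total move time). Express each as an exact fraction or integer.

vₘ²/aₘ = 91²/(13/2) = 1274
3003/2 ≥ 1274 ⇒ cruise phase
t_a = 91/(13/2) = 14; v_peak = 91
d_cruise = 3003/2 − 1274 = 455/2; t_c = (455/2)/91 = 5/2
T = 2·14 + 5/2 = 61/2

t_a=14 t_c=5/2 v_peak=91 T=61/2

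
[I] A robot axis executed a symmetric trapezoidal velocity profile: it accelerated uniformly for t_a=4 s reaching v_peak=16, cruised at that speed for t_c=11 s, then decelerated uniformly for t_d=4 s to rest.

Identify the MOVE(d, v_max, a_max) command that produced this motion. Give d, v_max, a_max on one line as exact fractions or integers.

a_max = 16/4 = 4
d_a = ½·16·4 = 32; d_c = 16·11 = 176
d = 2·32 + 176 = 240
t_c = 11 > 0 ⇒ limit active, v_max = 16

d=240 v_max=16 a_max=4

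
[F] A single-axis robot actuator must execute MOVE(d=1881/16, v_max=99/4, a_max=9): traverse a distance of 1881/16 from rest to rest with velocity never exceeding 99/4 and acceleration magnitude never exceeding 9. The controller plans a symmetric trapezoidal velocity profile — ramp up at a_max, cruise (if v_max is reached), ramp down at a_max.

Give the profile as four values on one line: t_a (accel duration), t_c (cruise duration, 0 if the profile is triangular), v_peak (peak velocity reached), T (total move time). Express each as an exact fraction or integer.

t_a=11/4 t_c=2 v_peak=99/4 T=15/2

vₘ²/aₘ = (99/4)²/9 = 1089/16
1881/16 ≥ 1089/16 so v_max reached
t_a = (99/4)/9 = 11/4; v_peak = 99/4
d_cruise = 1881/16 − 1089/16 = 99/2; t_c = (99/2)/(99/4) = 2
T = 2·11/4 + 2 = 15/2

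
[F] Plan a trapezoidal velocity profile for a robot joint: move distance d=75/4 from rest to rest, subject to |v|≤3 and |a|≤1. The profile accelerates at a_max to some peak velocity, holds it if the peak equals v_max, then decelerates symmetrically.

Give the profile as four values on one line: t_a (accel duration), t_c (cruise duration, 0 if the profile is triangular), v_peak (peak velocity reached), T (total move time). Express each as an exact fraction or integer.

t_a=3 t_c=13/4 v_peak=3 T=37/4

vₘ²/aₘ = 3²/1 = 9
75/4 ≥ 9 → trapezoidal
t_a = 3/1 = 3; v_peak = 3
d_cruise = 75/4 − 9 = 39/4; t_c = (39/4)/3 = 13/4
T = 2·3 + 13/4 = 37/4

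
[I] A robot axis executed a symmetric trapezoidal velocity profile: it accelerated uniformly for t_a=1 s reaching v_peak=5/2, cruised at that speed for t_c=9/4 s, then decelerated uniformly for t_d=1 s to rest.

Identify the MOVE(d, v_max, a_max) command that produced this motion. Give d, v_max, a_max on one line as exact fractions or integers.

d=65/8 v_max=5/2 a_max=5/2

a_max = (5/2)/1 = 5/2
d_a = ½·5/2·1 = 5/4; d_c = 5/2·9/4 = 45/8
d = 2·5/4 + 45/8 = 65/8
t_c = 9/4 > 0 → v_max = v_peak = 5/2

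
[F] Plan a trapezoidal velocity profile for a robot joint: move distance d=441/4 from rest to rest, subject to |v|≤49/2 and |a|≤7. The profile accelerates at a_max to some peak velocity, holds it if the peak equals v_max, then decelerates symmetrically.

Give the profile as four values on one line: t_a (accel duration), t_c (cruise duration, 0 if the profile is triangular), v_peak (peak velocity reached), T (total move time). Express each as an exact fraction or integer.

vₘ²/aₘ = (49/2)²/7 = 343/4
441/4 ≥ 343/4 → trapezoidal
t_a = (49/2)/7 = 7/2; v_peak = 49/2
d_cruise = 441/4 − 343/4 = 49/2; t_c = (49/2)/(49/2) = 1
T = 2·7/2 + 1 = 8

t_a=7/2 t_c=1 v_peak=49/2 T=8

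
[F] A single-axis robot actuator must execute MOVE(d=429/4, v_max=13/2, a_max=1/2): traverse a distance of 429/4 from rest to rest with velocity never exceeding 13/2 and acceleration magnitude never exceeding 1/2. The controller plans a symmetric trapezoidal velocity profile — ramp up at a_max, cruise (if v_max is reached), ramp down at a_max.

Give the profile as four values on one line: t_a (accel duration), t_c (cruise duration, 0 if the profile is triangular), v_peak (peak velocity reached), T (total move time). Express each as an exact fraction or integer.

t_a=13 t_c=7/2 v_peak=13/2 T=59/2

v_max²/a_max = (13/2)²/(1/2) = 169/2
429/4 ≥ 169/2 → trapezoidal
t_a = (13/2)/(1/2) = 13; v_peak = 13/2
d_cruise = 429/4 − 169/2 = 91/4; t_c = (91/4)/(13/2) = 7/2
T = 2·13 + 7/2 = 59/2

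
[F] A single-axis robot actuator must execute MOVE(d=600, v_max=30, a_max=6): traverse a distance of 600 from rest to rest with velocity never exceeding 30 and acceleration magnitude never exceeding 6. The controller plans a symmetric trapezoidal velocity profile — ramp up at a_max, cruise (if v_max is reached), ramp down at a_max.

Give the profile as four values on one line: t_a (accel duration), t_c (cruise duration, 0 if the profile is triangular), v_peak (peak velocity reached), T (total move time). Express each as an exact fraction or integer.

v_max²/a_max = 30²/6 = 150
600 ≥ 150 ⇒ cruise phase
t_a = 30/6 = 5; v_peak = 30
d_cruise = 600 − 150 = 450; t_c = 450/30 = 15
T = 2·5 + 15 = 25

t_a=5 t_c=15 v_peak=30 T=25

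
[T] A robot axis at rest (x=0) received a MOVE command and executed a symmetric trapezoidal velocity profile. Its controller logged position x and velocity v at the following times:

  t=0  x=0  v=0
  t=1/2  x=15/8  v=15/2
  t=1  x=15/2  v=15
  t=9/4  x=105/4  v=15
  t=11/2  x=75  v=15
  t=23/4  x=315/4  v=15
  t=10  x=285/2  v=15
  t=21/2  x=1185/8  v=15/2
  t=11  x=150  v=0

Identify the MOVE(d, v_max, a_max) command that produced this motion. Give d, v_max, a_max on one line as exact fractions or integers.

final state: t=11, x=150, v=0 → d = 150
a_max = (15/2−0)/(1/2−0) = 15
max v = 15 over t∈[1,10] → v_max = 15
check: 15·(1+9) = 150 ✓

d=150 v_max=15 a_max=15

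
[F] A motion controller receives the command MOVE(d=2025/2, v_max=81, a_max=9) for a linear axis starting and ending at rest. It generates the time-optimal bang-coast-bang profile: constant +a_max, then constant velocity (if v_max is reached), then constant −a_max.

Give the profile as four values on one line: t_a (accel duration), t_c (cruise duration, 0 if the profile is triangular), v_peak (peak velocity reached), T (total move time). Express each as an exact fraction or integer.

t_a=9 t_c=7/2 v_peak=81 T=43/2

(v_max)²/a_max = 81²/9 = 729
2025/2 ≥ 729 so v_max reached
t_a = 81/9 = 9; v_peak = 81
d_cruise = 2025/2 − 729 = 567/2; t_c = (567/2)/81 = 7/2
T = 2·9 + 7/2 = 43/2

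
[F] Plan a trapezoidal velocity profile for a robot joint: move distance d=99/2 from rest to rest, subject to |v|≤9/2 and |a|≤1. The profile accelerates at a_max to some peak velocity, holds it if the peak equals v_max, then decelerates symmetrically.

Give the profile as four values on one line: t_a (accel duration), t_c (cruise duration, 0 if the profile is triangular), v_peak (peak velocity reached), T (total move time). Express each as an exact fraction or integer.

t_a=9/2 t_c=13/2 v_peak=9/2 T=31/2

v_max²/a_max = (9/2)²/1 = 81/4
99/2 ≥ 81/4 → trapezoidal
t_a = (9/2)/1 = 9/2; v_peak = 9/2
d_cruise = 99/2 − 81/4 = 117/4; t_c = (117/4)/(9/2) = 13/2
T = 2·9/2 + 13/2 = 31/2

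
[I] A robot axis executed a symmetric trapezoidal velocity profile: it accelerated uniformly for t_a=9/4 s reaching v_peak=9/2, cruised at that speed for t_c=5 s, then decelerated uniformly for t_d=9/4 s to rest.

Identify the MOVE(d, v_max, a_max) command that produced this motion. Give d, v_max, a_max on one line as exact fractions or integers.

a_max = (9/2)/(9/4) = 2
d_a = ½·9/2·9/4 = 81/16; d_c = 9/2·5 = 45/2
d = 2·81/16 + 45/2 = 261/8
t_c = 5 > 0 → v_max = v_peak = 9/2

d=261/8 v_max=9/2 a_max=2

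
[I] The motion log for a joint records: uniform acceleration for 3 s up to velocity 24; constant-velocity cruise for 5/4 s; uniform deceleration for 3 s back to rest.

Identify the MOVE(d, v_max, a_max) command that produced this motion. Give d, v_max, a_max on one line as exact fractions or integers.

a_max = 24/3 = 8
d_a = ½·24·3 = 36; d_c = 24·5/4 = 30
d = 2·36 + 30 = 102
t_c = 5/4 > 0 so v_max = 24

d=102 v_max=24 a_max=8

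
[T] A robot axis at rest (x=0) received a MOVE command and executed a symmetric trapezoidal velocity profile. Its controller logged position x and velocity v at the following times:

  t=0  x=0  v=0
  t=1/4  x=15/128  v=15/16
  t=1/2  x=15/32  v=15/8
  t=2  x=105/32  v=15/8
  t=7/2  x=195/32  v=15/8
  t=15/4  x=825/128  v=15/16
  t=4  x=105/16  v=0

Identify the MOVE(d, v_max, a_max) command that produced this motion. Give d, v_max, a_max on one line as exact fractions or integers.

final state: t=4, x=105/16, v=0 → d = 105/16
a_max = (15/16−0)/(1/4−0) = 15/4
max v = 15/8 over t∈[1/2,7/2] → v_max = 15/8
check: 15/8·(1/2+3) = 105/16 ✓

d=105/16 v_max=15/8 a_max=15/4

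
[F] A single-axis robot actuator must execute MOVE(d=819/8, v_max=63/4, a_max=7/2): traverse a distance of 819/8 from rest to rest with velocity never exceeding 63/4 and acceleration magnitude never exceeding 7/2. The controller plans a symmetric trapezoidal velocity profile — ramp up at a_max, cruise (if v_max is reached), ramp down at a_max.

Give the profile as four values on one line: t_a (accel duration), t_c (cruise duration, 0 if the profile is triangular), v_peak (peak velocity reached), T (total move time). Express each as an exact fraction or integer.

t_a=9/2 t_c=2 v_peak=63/4 T=11

vₘ²/aₘ = (63/4)²/(7/2) = 567/8
819/8 ≥ 567/8 → trapezoidal
t_a = (63/4)/(7/2) = 9/2; v_peak = 63/4
d_cruise = 819/8 − 567/8 = 63/2; t_c = (63/2)/(63/4) = 2
T = 2·9/2 + 2 = 11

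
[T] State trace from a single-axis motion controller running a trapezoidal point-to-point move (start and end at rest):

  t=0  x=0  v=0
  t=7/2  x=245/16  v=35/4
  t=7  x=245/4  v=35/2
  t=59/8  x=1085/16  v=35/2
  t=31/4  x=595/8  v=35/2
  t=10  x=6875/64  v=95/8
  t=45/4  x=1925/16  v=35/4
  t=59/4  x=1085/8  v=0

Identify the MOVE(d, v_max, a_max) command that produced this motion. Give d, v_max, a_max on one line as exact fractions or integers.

final state: t=59/4, x=1085/8, v=0 → d = 1085/8
a_max = (35/4−0)/(7/2−0) = 5/2
max v = 35/2 over t∈[7,31/4] → v_max = 35/2
check: 35/2·(7+3/4) = 1085/8 ✓

d=1085/8 v_max=35/2 a_max=5/2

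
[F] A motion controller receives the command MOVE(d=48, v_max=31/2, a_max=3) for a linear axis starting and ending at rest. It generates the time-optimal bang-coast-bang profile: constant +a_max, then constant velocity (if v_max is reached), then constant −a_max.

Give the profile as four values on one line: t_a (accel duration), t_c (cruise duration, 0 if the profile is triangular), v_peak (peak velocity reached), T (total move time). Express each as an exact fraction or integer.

t_a=4 t_c=0 v_peak=12 T=8

v_max²/a_max = (31/2)²/3 = 961/12
48 < 961/12 → triangular
v_peak = √(48·3) = √144 = 12
t_a = 12/3 = 4; t_c = 0
T = 2·4 = 8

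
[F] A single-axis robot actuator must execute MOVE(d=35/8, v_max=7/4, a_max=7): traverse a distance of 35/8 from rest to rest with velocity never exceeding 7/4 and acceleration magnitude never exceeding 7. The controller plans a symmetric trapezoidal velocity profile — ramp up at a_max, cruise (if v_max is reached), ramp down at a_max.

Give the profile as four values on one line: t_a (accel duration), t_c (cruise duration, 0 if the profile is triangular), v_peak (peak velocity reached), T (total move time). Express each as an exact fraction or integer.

t_a=1/4 t_c=9/4 v_peak=7/4 T=11/4

vₘ²/aₘ = (7/4)²/7 = 7/16
35/8 ≥ 7/16 → trapezoidal
t_a = (7/4)/7 = 1/4; v_peak = 7/4
d_cruise = 35/8 − 7/16 = 63/16; t_c = (63/16)/(7/4) = 9/4
T = 2·1/4 + 9/4 = 11/4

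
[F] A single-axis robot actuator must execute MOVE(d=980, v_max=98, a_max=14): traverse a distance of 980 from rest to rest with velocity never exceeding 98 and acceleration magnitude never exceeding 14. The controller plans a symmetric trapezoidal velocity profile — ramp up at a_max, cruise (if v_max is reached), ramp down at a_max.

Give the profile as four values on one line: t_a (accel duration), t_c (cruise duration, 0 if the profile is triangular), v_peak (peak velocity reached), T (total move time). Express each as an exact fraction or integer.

t_a=7 t_c=3 v_peak=98 T=17

(v_max)²/a_max = 98²/14 = 686
980 ≥ 686 → trapezoidal
t_a = 98/14 = 7; v_peak = 98
d_cruise = 980 − 686 = 294; t_c = 294/98 = 3
T = 2·7 + 3 = 17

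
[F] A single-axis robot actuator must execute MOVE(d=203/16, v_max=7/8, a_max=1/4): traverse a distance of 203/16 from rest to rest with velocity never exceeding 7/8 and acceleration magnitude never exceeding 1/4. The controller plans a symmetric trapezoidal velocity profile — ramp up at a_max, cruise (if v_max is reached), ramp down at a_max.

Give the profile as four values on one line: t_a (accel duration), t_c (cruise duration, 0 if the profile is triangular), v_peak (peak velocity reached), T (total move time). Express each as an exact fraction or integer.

t_a=7/2 t_c=11 v_peak=7/8 T=18

v_max²/a_max = (7/8)²/(1/4) = 49/16
203/16 ≥ 49/16 ⇒ cruise phase
t_a = (7/8)/(1/4) = 7/2; v_peak = 7/8
d_cruise = 203/16 − 49/16 = 77/8; t_c = (77/8)/(7/8) = 11
T = 2·7/2 + 11 = 18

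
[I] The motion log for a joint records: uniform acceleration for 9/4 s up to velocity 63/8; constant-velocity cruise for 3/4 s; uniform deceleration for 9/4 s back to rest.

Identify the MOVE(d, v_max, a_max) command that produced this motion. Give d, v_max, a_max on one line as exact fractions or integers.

a_max = (63/8)/(9/4) = 7/2
d_a = ½·63/8·9/4 = 567/64; d_c = 63/8·3/4 = 189/32
d = 2·567/64 + 189/32 = 189/8
t_c = 3/4 > 0 → v_max = v_peak = 63/8

d=189/8 v_max=63/8 a_max=7/2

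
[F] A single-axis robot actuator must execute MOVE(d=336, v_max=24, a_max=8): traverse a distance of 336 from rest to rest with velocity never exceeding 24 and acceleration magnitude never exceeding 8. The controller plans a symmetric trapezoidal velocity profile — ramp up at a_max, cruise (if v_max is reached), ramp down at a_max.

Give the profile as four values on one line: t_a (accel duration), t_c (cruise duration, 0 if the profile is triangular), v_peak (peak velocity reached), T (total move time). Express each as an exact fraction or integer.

t_a=3 t_c=11 v_peak=24 T=17

v_max²/a_max = 24²/8 = 72
336 ≥ 72 so v_max reached
t_a = 24/8 = 3; v_peak = 24
d_cruise = 336 − 72 = 264; t_c = 264/24 = 11
T = 2·3 + 11 = 17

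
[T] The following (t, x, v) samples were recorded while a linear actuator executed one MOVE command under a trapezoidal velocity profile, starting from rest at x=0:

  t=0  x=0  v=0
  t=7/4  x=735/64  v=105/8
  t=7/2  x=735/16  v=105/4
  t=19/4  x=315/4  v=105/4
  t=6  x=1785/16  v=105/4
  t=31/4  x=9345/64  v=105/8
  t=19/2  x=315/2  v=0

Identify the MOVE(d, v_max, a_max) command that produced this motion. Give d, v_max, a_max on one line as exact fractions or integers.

d=315/2 v_max=105/4 a_max=15/2

final state: t=19/2, x=315/2, v=0 → d = 315/2
a_max = (105/8−0)/(7/4−0) = 15/2
max v = 105/4 over t∈[7/2,6] → v_max = 105/4
check: 105/4·(7/2+5/2) = 315/2 ✓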